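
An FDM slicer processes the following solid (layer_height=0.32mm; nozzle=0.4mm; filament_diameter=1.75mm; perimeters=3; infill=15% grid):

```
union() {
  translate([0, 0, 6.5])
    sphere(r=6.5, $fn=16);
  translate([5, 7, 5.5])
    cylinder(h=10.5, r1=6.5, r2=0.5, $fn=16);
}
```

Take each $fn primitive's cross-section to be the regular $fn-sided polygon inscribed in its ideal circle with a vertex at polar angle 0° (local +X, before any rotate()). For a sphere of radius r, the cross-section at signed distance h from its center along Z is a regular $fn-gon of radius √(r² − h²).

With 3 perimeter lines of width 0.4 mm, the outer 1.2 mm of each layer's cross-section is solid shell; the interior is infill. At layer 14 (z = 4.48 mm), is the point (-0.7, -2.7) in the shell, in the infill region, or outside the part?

At z = 4.48 mm: the r=6.5 sphere slices to a regular 16-gon of circumradius 6.178 (√(r²−h²) with h=2.02 from center); the cone at (5, 7) is absent (z outside [5.5, 16]); Merging all regions: only the r=6.5 sphere is present, so the union is just that shape — 1 connected region. Overall, the cross-section is a single solid region. The nearest boundary edge runs (-2.36, -5.71)→(-0.00, -6.18); distance from the point to it = 3.27 mm. The point is inside the cross-section and 3.27 mm from the nearest boundary — more than the 1.2 mm shell width (3 × 0.4), so it's in the infill interior.

infill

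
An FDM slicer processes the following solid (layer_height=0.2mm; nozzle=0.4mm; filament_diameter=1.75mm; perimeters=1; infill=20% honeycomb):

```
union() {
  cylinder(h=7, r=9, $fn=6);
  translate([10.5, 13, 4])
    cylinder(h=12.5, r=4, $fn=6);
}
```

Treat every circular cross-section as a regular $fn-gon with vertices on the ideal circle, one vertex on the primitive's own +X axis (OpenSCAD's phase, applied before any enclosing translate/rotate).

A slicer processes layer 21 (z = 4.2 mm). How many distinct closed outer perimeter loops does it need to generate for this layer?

At z = 4.2 mm: the r=9 cylinder contributes a regular 6-gon of circumradius 9; the cylinder at (10.5, 13): section is a regular 6-gon, circumradius r=4; Merging all regions: the 2 present regions are separate (no shared area or edge), so areas and boundary lengths simply add and each stays a separate island — 2 connected regions. The result has 2 disconnected regions.

2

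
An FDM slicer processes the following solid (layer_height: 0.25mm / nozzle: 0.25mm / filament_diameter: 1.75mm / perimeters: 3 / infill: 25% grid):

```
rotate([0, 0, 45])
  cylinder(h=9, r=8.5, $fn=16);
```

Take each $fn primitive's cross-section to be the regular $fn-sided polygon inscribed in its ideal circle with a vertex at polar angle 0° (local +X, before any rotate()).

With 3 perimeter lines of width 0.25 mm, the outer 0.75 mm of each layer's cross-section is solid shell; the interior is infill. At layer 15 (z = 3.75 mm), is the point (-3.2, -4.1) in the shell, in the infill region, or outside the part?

At z = 3.75 mm: the r=8.5 cylinder contributes a regular 16-gon of circumradius 8.5; (whole slice rotated 45° about Z — lengths, areas and connectivity unchanged). Overall, the cross-section is a single solid region. Undo the 45° rotation: the query point maps to (-5.162, -0.636) in the un-rotated model frame. The nearest boundary edge runs (-8.50, 0.00)→(-7.85, -3.25); distance from the point to it = 3.15 mm. The point is inside the cross-section and 3.15 mm from the nearest boundary — more than the 0.75 mm shell width (3 × 0.25), so it's in the infill interior.

infill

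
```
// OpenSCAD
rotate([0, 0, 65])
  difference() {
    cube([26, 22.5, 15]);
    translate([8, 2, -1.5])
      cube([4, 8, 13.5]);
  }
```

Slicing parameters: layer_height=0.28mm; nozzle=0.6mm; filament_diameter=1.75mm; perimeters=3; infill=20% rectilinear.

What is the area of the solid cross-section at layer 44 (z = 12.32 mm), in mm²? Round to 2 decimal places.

585.00 mm²

At z = 12.32 mm: the 26×22.5 cube contributes its full rectangle (area 585.00 mm²); the cube at (8, 2) is not intersected at this z (z outside [-1.5, 12]); Taking the first minus the rest: none of the subtracted shapes is present at this height, so the 26×22.5 cube is unchanged — area = 585.00 mm²; (whole slice rotated 65° about Z — lengths, areas and connectivity unchanged). Overall, the cross-section is a single solid region. Net area = 585.00 mm².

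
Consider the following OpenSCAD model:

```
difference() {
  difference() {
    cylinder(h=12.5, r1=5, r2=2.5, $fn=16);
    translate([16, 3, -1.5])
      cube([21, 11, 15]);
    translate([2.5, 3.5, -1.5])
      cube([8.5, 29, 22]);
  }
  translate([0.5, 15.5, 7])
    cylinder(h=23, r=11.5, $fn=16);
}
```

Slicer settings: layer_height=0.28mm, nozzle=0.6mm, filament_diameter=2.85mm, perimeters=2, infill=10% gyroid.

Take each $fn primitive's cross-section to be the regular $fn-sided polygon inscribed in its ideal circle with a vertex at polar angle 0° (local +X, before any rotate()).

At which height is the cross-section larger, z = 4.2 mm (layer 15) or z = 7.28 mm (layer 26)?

layer 15 (z = 4.2 mm)

Layer 15 (z = 4.2): the cone contributes a regular 16-gon of circumradius 4.160 (interpolated between r1=5 and r2=2.5 at t=0.336) (area = (16/2)·4.160²·sin(360°/16) = 52.98 mm²); the cube at (16, 3) is present — its section is the full 21×11 rectangle (area 231.00 mm²); the cube at (2.5, 3.5) (footprint 8.5×29) is included at this height (area 246.50 mm²); After the difference (first − rest): starting from the cone (52.98 mm²), the 21×11 cube at (16, 3) misses the remaining region (no effect); the 8.5×29 cube at (2.5, 3.5) misses the remaining region (no effect) — area = 52.98 mm²; the cylinder at (0.5, 15.5) is absent (z outside [7, 30]); After the difference (first − rest): none of the subtracted shapes is present at this height, so the result so far is unchanged — area = 52.98 mm². So its area = 52.98 mm². Layer 26 (z = 7.28): the cone: at t=0.582 of its height the radius interpolates to r₁+(r₂−r₁)t = 3.544, giving a regular 16-gon of that circumradius (area = (16/2)·3.544²·sin(360°/16) = 38.45 mm²); the 21×11 cube at (16, 3) contributes its full rectangle (area 231.00 mm²); the cube at (2.5, 3.5) (footprint 8.5×29) is included at this height (area 246.50 mm²); Subtracting the remaining from the first: starting from the cone (38.45 mm²), the 21×11 cube at (16, 3) misses the remaining region (no effect); the 8.5×29 cube at (2.5, 3.5) misses the remaining region (no effect) — area = 38.45 mm²; the r=11.5 cylinder at (0.5, 15.5) gives a regular 16-gon of circumradius 11.5 (constant along its height) (area = (16/2)·11.500²·sin(360°/16) = 404.88 mm²); After the difference (first − rest): starting from the result so far (38.45 mm²), the r=11.5 cylinder at (0.5, 15.5) misses the remaining region (no effect) — area = 38.45 mm². So its area = 38.45 mm². Layer 15 is larger (52.98 vs 38.45 mm²).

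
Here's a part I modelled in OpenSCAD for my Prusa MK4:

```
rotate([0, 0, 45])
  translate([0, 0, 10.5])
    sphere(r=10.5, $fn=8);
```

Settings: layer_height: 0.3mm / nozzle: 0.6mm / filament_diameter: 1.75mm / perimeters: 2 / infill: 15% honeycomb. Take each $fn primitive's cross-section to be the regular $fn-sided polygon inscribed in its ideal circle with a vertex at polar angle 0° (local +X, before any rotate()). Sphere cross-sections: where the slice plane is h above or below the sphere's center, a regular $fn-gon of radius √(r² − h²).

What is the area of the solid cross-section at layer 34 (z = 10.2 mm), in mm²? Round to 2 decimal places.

At z = 10.2 mm: the r=10.5 sphere contributes a regular 8-gon of circumradius √(10.5²−0.3²) = 10.496 (area = (8/2)·10.496²·sin(360°/8) = 311.58 mm²); (rotated 45° about Z; rotation is an isometry so areas/perimeters/island counts are preserved). Overall, the cross-section is a single solid region. Net area = 311.58 mm².

311.58 mm²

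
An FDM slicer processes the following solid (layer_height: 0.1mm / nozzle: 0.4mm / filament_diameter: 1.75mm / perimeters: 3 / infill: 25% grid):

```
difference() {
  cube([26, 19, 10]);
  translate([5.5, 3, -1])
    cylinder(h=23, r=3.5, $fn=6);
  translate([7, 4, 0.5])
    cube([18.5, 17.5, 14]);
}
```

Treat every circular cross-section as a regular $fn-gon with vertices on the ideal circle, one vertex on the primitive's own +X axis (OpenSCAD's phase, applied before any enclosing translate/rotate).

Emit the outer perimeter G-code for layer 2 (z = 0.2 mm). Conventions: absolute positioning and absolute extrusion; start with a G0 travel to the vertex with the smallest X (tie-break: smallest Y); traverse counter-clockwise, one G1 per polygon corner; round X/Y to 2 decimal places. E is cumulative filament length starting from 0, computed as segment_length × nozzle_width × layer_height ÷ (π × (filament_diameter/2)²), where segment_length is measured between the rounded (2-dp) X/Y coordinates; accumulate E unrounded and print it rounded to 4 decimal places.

At z = 0.2 mm: the 26×19 cube contributes its full rectangle; the cylinder at (5.5, 3): section is a regular 6-gon, circumradius r=3.5; the cube at (7, 4) does not reach this height (z outside [0.5, 14.5]); After the difference (first − rest): starting from the 26×19 cube, the r=3.5 cylinder at (5.5, 3) partially overlaps it — only the 31.72 mm² overlap (of its 31.83 mm²) is removed, clipping the outline — 1 connected region. The outline is a single polygon with 10 vertices. Extrusion per mm of travel: 0.4 × 0.1 / (π × 0.875²) = 0.016630. Accumulating E over each segment gives final E = 1.7276.

G0 X0.00 Y0.00 Z0.20
G1 X3.73 Y0.00 E0.0620
G1 X2.00 Y3.00 E0.1196
G1 X3.75 Y6.03 E0.1778
G1 X7.25 Y6.03 E0.2360
G1 X9.00 Y3.00 E0.2942
G1 X7.27 Y0.00 E0.3518
G1 X26.00 Y0.00 E0.6633
G1 X26.00 Y19.00 E0.9792
G1 X0.00 Y19.00 E1.4116
G1 X0.00 Y0.00 E1.7276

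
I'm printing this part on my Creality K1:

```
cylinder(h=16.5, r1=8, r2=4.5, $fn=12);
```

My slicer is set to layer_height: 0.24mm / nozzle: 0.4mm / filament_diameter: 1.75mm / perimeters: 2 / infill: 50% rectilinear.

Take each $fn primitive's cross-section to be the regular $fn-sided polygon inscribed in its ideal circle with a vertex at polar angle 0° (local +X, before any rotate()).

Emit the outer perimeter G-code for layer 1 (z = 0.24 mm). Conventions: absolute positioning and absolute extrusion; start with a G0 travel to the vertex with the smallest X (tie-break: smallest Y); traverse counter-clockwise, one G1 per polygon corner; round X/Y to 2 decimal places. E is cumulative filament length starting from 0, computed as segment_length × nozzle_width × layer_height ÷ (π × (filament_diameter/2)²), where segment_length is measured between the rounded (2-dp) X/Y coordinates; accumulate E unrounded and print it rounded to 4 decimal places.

At z = 0.24 mm: the cone: at t=0.015 of its height the radius interpolates to r₁+(r₂−r₁)t = 7.949, giving a regular 12-gon of that circumradius. The outline is a single polygon with 12 vertices. Extrusion per mm of travel: 0.4 × 0.24 / (π × 0.875²) = 0.039912. Accumulating E over each segment gives final E = 1.9699.

G0 X-7.95 Y0.00 Z0.24
G1 X-6.88 Y-3.97 E0.1641
G1 X-3.97 Y-6.88 E0.3284
G1 X0.00 Y-7.95 E0.4925
G1 X3.97 Y-6.88 E0.6566
G1 X6.88 Y-3.97 E0.8208
G1 X7.95 Y0.00 E0.9849
G1 X6.88 Y3.97 E1.1490
G1 X3.97 Y6.88 E1.3133
G1 X0.00 Y7.95 E1.4774
G1 X-3.97 Y6.88 E1.6415
G1 X-6.88 Y3.97 E1.8058
G1 X-7.95 Y0.00 E1.9699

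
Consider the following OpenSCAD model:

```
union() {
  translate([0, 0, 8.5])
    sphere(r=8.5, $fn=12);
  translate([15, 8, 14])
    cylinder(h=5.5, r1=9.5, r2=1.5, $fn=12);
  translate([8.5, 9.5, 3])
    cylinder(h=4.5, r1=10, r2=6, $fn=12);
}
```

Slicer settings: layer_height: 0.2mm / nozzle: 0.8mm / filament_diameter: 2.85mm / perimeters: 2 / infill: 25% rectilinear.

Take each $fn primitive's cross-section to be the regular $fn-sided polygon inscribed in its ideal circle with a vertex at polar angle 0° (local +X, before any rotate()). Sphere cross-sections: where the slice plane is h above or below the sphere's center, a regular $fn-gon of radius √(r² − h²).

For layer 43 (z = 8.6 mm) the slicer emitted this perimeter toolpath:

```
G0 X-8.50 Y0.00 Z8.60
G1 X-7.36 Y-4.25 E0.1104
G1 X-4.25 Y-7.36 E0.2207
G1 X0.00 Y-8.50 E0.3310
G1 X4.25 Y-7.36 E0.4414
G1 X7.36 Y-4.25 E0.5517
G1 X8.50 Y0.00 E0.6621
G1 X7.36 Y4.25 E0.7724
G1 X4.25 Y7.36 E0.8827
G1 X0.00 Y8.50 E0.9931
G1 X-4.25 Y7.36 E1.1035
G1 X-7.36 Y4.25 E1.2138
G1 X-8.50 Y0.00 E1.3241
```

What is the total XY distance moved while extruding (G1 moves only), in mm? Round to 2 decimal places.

52.79 mm

Sum the Euclidean lengths of each G1 segment: total = 52.79 mm.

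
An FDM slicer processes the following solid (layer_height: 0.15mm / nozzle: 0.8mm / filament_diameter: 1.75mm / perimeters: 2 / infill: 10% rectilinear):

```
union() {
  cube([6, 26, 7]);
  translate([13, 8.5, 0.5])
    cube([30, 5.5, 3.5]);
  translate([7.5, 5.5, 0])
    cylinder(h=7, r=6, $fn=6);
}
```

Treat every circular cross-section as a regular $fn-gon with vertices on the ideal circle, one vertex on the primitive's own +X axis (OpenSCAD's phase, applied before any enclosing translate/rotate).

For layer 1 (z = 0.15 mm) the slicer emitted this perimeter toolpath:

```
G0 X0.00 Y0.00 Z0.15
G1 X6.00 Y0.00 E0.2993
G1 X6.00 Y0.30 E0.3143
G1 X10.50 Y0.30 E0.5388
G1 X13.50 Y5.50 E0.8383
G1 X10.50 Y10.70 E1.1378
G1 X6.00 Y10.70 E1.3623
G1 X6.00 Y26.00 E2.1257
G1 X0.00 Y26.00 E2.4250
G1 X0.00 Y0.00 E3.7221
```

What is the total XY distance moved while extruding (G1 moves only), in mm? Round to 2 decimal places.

74.61 mm

Sum the Euclidean lengths of each G1 segment: total = 74.61 mm.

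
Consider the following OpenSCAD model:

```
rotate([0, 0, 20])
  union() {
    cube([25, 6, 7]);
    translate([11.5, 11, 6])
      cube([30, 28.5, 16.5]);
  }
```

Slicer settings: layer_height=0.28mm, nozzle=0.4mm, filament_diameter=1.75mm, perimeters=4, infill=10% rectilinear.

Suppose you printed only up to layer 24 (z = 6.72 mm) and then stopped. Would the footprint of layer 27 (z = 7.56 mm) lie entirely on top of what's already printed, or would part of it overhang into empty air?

Compare the two slices. At z = 6.72: the cube (footprint 25×6) is included at this height (area 150.00 mm²); the cube at (11.5, 11) is present — its section is the full 30×28.5 rectangle (area 855.00 mm²); Taking the union: the 2 present regions are separate (no shared area or edge), so areas and boundary lengths simply add and each stays a separate island — area = 1005.00 mm²; (rotated 20° about Z; rotation is an isometry so areas/perimeters/island counts are preserved). At z = 7.56: the cube is not intersected at this z (z outside [0, 7]); the cube at (11.5, 11) (footprint 30×28.5) is included at this height (area 855.00 mm²); Merging all regions: only the 30×28.5 cube at (11.5, 11) is present, so the union is just that shape — area = 855.00 mm²; (rotated 20° about Z; rotation is an isometry so areas/perimeters/island counts are preserved). Checking containment: the cross-section at z = 7.56 is a subset of the cross-section at z = 6.72.

entirely on top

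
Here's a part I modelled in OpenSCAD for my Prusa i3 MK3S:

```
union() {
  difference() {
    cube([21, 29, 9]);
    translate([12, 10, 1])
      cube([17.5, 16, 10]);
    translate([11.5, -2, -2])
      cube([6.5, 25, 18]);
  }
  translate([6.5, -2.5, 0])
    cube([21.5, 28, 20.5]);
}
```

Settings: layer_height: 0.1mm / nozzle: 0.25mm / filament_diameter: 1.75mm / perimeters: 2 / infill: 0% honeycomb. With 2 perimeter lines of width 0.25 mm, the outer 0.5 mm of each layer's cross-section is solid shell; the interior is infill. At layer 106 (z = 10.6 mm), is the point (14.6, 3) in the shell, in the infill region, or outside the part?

infill

At z = 10.6 mm: the cube is not intersected at this z (z outside [0, 9]); the cube at (12, 10) (footprint 17.5×16) is included at this height; the 6.5×25 cube at (11.5, -2) contributes its full rectangle; After the difference (first − rest): the first operand is absent here, so nothing remains; the 21.5×28 cube at (6.5, -2.5) contributes its full rectangle; Taking the union: only the 21.5×28 cube at (6.5, -2.5) is present, so the union is just that shape — 1 connected region. Overall, the cross-section is a single solid region. The nearest boundary edge runs (6.50, -2.50)→(28.00, -2.50); distance from the point to it = 5.50 mm. The point is inside the cross-section and 5.50 mm from the nearest boundary — more than the 0.5 mm shell width (2 × 0.25), so it's in the infill interior.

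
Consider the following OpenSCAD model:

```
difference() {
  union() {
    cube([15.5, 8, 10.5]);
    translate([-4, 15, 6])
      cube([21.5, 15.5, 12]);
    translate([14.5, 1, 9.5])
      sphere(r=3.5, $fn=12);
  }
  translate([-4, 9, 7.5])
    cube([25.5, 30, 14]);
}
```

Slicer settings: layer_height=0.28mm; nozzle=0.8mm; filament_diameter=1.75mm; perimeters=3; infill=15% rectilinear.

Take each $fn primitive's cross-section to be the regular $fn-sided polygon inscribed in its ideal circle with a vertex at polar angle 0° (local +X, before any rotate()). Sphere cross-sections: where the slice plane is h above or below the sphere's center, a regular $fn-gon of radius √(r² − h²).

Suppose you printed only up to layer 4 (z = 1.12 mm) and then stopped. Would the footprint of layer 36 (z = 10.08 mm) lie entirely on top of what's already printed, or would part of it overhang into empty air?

part overhangs

Compare the two slices. At z = 1.12: the cube (footprint 15.5×8) is included at this height (area 124.00 mm²); the cube at (-4, 15) is absent (z outside [6, 18]); the sphere at (14.5, 1) does not reach this height (|z−center|=8.380 > r=3.5); Merging all regions: only the 15.5×8 cube is present, so the union is just that shape — area = 124.00 mm²; the cube at (-4, 9) is not intersected at this z (z outside [7.5, 21.5]); After the difference (first − rest): none of the subtracted shapes is present at this height, so that combined region is unchanged — area = 124.00 mm². At z = 10.08: the 15.5×8 cube contributes its full rectangle (area 124.00 mm²); the cube at (-4, 15) (footprint 21.5×15.5) is included at this height (area 333.25 mm²); the r=3.5 sphere at (14.5, 1) slices to a regular 12-gon of circumradius 3.452 (√(r²−h²) with h=0.58 from center) (area = (12/2)·3.452²·sin(360°/12) = 35.74 mm²); Combining (union): the regions partially overlap — summed areas 492.99 mm² minus the doubly-counted overlap 16.57 mm² gives 476.42 mm² — area = 476.42 mm²; the cube at (-4, 9) (footprint 25.5×30) is included at this height (area 765.00 mm²); Subtracting the remaining from the first: starting from the result so far (476.42 mm²), the 25.5×30 cube at (-4, 9) partially overlaps it — only the 333.25 mm² overlap (of its 765.00 mm²) is removed, clipping the outline — area = 143.17 mm². Checking containment: at z = 10.08 the cross-section extends beyond the z = 1.12 cross-section by about 19.17 mm².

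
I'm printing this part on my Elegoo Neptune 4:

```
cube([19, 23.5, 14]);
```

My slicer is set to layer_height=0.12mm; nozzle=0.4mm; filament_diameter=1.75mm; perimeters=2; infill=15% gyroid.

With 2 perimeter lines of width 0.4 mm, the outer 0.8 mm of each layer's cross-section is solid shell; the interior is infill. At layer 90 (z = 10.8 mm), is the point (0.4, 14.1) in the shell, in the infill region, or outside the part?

At z = 10.8 mm: the cube is present — its section is the full 19×23.5 rectangle. Overall, the cross-section is a single solid region. The nearest boundary edge runs (0.00, 23.50)→(0.00, 0.00); distance from the point to it = 0.40 mm. The point is inside the cross-section, 0.40 mm from the nearest boundary — within the 0.8 mm shell band (2 × 0.4).

shell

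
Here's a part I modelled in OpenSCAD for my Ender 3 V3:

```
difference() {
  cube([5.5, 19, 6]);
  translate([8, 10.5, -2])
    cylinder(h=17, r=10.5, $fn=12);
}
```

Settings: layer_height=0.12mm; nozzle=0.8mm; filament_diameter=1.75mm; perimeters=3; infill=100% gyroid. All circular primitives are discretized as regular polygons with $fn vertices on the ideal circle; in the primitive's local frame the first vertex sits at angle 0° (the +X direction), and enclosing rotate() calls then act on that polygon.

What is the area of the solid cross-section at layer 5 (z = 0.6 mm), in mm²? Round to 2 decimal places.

12.83 mm²

At z = 0.6 mm: the cube is present — its section is the full 5.5×19 rectangle (area 104.50 mm²); the r=10.5 cylinder at (8, 10.5) gives a regular 12-gon of circumradius 10.5 (constant along its height) (area = (12/2)·10.500²·sin(360°/12) = 330.75 mm²); Taking the first minus the rest: starting from the 5.5×19 cube (104.50 mm²), the r=10.5 cylinder at (8, 10.5) partially overlaps it — only the 91.67 mm² overlap (of its 330.75 mm²) is removed, clipping the outline — area = 12.83 mm². Overall, the cross-section has 2 separate islands. Net area = 12.83 mm².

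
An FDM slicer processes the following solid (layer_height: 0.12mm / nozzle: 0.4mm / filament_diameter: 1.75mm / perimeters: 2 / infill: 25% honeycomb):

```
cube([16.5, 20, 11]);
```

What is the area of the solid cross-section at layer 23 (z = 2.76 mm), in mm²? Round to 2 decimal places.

330.00 mm²

At z = 2.76 mm: the 16.5×20 cube contributes its full rectangle (area 330.00 mm²). Overall, the cross-section is a single solid region. Net area = 330.00 mm².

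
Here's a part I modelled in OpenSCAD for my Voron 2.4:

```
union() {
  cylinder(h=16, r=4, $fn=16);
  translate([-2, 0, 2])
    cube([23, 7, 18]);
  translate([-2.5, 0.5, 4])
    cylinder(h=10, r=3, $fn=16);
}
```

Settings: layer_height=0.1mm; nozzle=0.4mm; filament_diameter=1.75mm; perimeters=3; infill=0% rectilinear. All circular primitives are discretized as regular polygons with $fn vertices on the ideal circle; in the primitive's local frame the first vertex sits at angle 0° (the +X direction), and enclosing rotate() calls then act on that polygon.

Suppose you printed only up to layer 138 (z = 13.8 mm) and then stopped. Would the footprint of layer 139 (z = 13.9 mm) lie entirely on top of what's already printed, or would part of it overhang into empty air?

Compare the two slices. At z = 13.8: the r=4 cylinder gives a regular 16-gon of circumradius 4 (constant along its height) (area = (16/2)·4.000²·sin(360°/16) = 48.98 mm²); the 23×7 cube at (-2, 0) contributes its full rectangle (area 161.00 mm²); the r=3 cylinder at (-2.5, 0.5) gives a regular 16-gon of circumradius 3 (constant along its height) (area = (16/2)·3.000²·sin(360°/16) = 27.55 mm²); Merging all regions: the regions partially overlap — summed areas 237.54 mm² minus the doubly-counted overlap 39.42 mm² gives 198.12 mm² — area = 198.12 mm². At z = 13.9: the r=4 cylinder contributes a regular 16-gon of circumradius 4 (area = (16/2)·4.000²·sin(360°/16) = 48.98 mm²); the 23×7 cube at (-2, 0) contributes its full rectangle (area 161.00 mm²); the r=3 cylinder at (-2.5, 0.5) gives a regular 16-gon of circumradius 3 (constant along its height) (area = (16/2)·3.000²·sin(360°/16) = 27.55 mm²); Taking the union: the regions partially overlap — summed areas 237.54 mm² minus the doubly-counted overlap 39.42 mm² gives 198.12 mm² — area = 198.12 mm². Checking containment: the cross-section at z = 13.9 is a subset of the cross-section at z = 13.8.

entirely on top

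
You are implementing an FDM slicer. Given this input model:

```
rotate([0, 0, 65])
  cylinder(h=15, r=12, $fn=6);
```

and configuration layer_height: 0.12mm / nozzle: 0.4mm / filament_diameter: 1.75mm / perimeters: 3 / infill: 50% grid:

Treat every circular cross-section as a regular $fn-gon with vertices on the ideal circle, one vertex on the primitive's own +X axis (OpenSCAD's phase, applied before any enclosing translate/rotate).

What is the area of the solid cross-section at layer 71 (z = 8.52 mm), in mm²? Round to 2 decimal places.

374.12 mm²

At z = 8.52 mm: the r=12 cylinder contributes a regular 6-gon of circumradius 12 (area = (6/2)·12.000²·sin(360°/6) = 374.12 mm²); (rotated 65° about Z; rotation is an isometry so areas/perimeters/island counts are preserved). Overall, the cross-section is a single solid region. Net area = 374.12 mm².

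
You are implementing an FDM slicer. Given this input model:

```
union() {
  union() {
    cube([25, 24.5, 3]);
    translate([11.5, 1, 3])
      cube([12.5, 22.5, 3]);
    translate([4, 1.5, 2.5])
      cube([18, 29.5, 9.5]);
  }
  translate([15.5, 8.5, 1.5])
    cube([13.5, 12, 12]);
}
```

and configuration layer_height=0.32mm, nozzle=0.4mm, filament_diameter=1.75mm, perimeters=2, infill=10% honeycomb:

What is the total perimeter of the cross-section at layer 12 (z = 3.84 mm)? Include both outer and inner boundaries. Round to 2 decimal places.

110.00 mm

At z = 3.84 mm: the cube is not intersected at this z (z outside [0, 3]); the cube at (11.5, 1) (footprint 12.5×22.5) is included at this height (perimeter 70.00 mm); the cube at (4, 1.5) is present — its section is the full 18×29.5 rectangle (perimeter 95.00 mm); Taking the union: the regions partially overlap (shared area 231.00 mm²), so the edge portions inside another operand are dropped and the merged outline is re-measured after clipping — boundary = 100.00 mm; the cube at (15.5, 8.5) (footprint 13.5×12) is included at this height (perimeter 51.00 mm); Taking the union: the regions partially overlap (shared area 102.00 mm²), so the edge portions inside another operand are dropped and the merged outline is re-measured after clipping — boundary = 110.00 mm. Overall, the cross-section is a single solid region. Total boundary length (outer) = 110.00 mm.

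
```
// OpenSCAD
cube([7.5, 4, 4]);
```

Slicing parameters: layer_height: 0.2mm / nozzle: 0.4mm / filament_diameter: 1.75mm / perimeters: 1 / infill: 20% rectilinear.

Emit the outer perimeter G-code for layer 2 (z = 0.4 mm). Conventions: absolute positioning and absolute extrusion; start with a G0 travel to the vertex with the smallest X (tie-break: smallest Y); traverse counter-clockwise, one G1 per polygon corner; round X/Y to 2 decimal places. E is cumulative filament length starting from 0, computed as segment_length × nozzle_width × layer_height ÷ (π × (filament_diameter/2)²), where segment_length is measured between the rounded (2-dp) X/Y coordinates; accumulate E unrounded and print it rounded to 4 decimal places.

G0 X0.00 Y0.00 Z0.40
G1 X7.50 Y0.00 E0.2495
G1 X7.50 Y4.00 E0.3825
G1 X0.00 Y4.00 E0.6319
G1 X0.00 Y0.00 E0.7650

At z = 0.4 mm: the 7.5×4 cube contributes its full rectangle. The outline is a single polygon with 4 vertices. Extrusion per mm of travel: 0.4 × 0.2 / (π × 0.875²) = 0.033260. Accumulating E over each segment gives final E = 0.7650.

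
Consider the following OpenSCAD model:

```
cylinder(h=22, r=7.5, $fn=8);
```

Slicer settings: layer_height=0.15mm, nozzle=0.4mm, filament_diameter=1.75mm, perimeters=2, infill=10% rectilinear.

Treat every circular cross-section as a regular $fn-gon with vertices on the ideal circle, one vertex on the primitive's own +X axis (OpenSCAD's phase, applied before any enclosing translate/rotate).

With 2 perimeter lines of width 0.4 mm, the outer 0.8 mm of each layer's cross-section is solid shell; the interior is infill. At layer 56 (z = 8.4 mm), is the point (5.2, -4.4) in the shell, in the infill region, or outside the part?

shell

At z = 8.4 mm: the r=7.5 cylinder gives a regular 8-gon of circumradius 7.5 (constant along its height). Overall, the cross-section is a single solid region. The nearest boundary edge runs (5.30, -5.30)→(7.50, 0.00); distance from the point to it = 0.44 mm. The point is inside the cross-section, 0.44 mm from the nearest boundary — within the 0.8 mm shell band (2 × 0.4).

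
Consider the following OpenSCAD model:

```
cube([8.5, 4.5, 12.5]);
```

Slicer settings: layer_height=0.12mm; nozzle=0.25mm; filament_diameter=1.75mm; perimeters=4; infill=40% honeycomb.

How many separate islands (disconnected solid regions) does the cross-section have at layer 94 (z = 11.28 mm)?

At z = 11.28 mm: the cube is present — its section is the full 8.5×4.5 rectangle. Overall, the cross-section is a single solid region. Island count = 1.

1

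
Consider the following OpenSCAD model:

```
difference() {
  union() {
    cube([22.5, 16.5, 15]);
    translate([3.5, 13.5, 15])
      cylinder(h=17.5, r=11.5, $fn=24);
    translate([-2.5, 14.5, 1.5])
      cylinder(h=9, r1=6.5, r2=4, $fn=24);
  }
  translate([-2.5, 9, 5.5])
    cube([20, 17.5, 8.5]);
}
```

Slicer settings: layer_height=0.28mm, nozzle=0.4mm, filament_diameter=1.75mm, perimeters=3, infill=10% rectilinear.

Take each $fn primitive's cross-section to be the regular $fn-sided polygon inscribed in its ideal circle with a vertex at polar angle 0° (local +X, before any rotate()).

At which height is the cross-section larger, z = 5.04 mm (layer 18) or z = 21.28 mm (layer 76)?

Layer 18 (z = 5.04): the cube is present — its section is the full 22.5×16.5 rectangle (area 371.25 mm²); the cylinder at (3.5, 13.5) is not intersected at this z (z outside [15, 32.5]); the cone at (-2.5, 14.5) (r1=6.5→r2=4) has section circumradius 5.517 here — a regular 24-gon (area = (24/2)·5.517²·sin(360°/24) = 94.52 mm²); Merging all regions: the regions partially overlap — summed areas 465.77 mm² minus the doubly-counted overlap 16.14 mm² gives 449.64 mm² — area = 449.64 mm²; the cube at (-2.5, 9) is absent (z outside [5.5, 14]); Taking the first minus the rest: none of the subtracted shapes is present at this height, so the result so far is unchanged — area = 449.64 mm². So its area = 449.64 mm². Layer 76 (z = 21.28): the cube is absent (z outside [0, 15]); the r=11.5 cylinder at (3.5, 13.5) contributes a regular 24-gon of circumradius 11.5 (area = (24/2)·11.500²·sin(360°/24) = 410.75 mm²); the cone at (-2.5, 14.5) is absent (z outside [1.5, 10.5]); Taking the union: only the r=11.5 cylinder at (3.5, 13.5) is present, so the union is just that shape — area = 410.75 mm²; the cube at (-2.5, 9) is absent (z outside [5.5, 14]); After the difference (first − rest): none of the subtracted shapes is present at this height, so that combined region is unchanged — area = 410.75 mm². So its area = 410.75 mm². Layer 18 is larger (449.64 vs 410.75 mm²).

layer 18 (z = 5.04 mm)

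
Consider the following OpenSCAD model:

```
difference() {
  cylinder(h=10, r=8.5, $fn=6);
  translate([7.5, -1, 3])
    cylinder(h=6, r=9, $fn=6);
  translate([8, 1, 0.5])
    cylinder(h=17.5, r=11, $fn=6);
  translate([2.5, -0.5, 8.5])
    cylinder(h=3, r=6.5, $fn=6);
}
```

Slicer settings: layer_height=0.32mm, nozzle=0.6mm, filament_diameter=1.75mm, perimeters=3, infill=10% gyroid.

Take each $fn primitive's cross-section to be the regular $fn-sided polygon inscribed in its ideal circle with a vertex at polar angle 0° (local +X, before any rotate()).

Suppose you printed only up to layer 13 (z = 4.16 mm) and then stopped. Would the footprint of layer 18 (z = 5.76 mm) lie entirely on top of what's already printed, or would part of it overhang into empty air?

entirely on top

Compare the two slices. At z = 4.16: the cylinder: section is a regular 6-gon, circumradius r=8.5 (area = (6/2)·8.500²·sin(360°/6) = 187.71 mm²); the r=9 cylinder at (7.5, -1) contributes a regular 6-gon of circumradius 9 (area = (6/2)·9.000²·sin(360°/6) = 210.44 mm²); the r=11 cylinder at (8, 1) gives a regular 6-gon of circumradius 11 (constant along its height) (area = (6/2)·11.000²·sin(360°/6) = 314.37 mm²); the cylinder at (2.5, -0.5) does not reach this height (z outside [8.5, 11.5]); Taking the first minus the rest: starting from the r=8.5 cylinder (187.71 mm²), the r=9 cylinder at (7.5, -1) partially overlaps it — only the 83.37 mm² overlap (of its 210.44 mm²) is removed, clipping the outline; the r=11 cylinder at (8, 1) partially overlaps it — only the 22.79 mm² overlap (of its 314.37 mm²) is removed, clipping the outline — area = 81.55 mm². At z = 5.76: the cylinder: section is a regular 6-gon, circumradius r=8.5 (area = (6/2)·8.500²·sin(360°/6) = 187.71 mm²); the cylinder at (7.5, -1): section is a regular 6-gon, circumradius r=9 (area = (6/2)·9.000²·sin(360°/6) = 210.44 mm²); the cylinder at (8, 1): section is a regular 6-gon, circumradius r=11 (area = (6/2)·11.000²·sin(360°/6) = 314.37 mm²); the cylinder at (2.5, -0.5) does not reach this height (z outside [8.5, 11.5]); After the difference (first − rest): starting from the r=8.5 cylinder (187.71 mm²), the r=9 cylinder at (7.5, -1) partially overlaps it — only the 83.37 mm² overlap (of its 210.44 mm²) is removed, clipping the outline; the r=11 cylinder at (8, 1) partially overlaps it — only the 22.79 mm² overlap (of its 314.37 mm²) is removed, clipping the outline — area = 81.55 mm². Checking containment: the cross-section at z = 5.76 is a subset of the cross-section at z = 4.16.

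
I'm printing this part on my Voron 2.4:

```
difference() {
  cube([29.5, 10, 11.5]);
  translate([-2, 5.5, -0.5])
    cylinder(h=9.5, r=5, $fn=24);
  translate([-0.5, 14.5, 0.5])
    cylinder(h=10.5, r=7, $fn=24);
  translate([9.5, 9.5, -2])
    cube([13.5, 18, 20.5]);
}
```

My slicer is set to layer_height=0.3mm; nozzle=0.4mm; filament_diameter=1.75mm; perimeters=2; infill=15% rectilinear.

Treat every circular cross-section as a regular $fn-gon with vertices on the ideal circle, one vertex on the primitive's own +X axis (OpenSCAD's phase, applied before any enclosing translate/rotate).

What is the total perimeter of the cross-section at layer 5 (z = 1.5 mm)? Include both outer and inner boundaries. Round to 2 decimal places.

77.91 mm

At z = 1.5 mm: the cube is present — its section is the full 29.5×10 rectangle (perimeter 79.00 mm); the cylinder at (-2, 5.5): section is a regular 24-gon, circumradius r=5 (perimeter = 2·24·5.000·sin(180°/24) = 31.33 mm); the r=7 cylinder at (-0.5, 14.5) gives a regular 24-gon of circumradius 7 (constant along its height) (perimeter = 2·24·7.000·sin(180°/24) = 43.86 mm); the cube at (9.5, 9.5) (footprint 13.5×18) is included at this height (perimeter 63.00 mm); Taking the first minus the rest: starting from the 29.5×10 cube, the r=5 cylinder at (-2, 5.5) partially overlaps it — only the 19.49 mm² overlap (of its 77.65 mm²) is removed, clipping the outline; the r=7 cylinder at (-0.5, 14.5) partially overlaps it — only the 4.47 mm² overlap (of its 152.19 mm²) is removed, clipping the outline; the 13.5×18 cube at (9.5, 9.5) partially overlaps it — only the 6.75 mm² overlap (of its 243.00 mm²) is removed, clipping the outline — boundary = 77.91 mm. Overall, the cross-section is a single solid region. Total boundary length (outer) = 77.91 mm.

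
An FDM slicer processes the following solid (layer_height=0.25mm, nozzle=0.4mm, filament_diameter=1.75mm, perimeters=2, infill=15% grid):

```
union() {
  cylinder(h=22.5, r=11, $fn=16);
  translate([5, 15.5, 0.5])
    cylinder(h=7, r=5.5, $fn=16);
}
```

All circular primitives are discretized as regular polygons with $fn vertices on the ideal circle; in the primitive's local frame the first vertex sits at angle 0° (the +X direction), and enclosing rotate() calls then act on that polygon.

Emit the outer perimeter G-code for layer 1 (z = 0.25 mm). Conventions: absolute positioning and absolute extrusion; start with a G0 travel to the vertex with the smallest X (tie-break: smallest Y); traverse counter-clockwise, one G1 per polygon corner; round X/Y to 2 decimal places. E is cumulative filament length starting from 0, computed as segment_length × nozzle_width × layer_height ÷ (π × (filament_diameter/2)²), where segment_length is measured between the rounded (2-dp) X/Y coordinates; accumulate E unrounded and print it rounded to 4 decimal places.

G0 X-11.00 Y0.00 Z0.25
G1 X-10.16 Y-4.21 E0.1785
G1 X-7.78 Y-7.78 E0.3569
G1 X-4.21 Y-10.16 E0.5352
G1 X0.00 Y-11.00 E0.7137
G1 X4.21 Y-10.16 E0.8922
G1 X7.78 Y-7.78 E1.0706
G1 X10.16 Y-4.21 E1.2490
G1 X11.00 Y0.00 E1.4275
G1 X10.16 Y4.21 E1.6059
G1 X7.78 Y7.78 E1.7843
G1 X4.21 Y10.16 E1.9627
G1 X0.00 Y11.00 E2.1412
G1 X-4.21 Y10.16 E2.3197
G1 X-7.78 Y7.78 E2.4980
G1 X-10.16 Y4.21 E2.6764
G1 X-11.00 Y0.00 E2.8549

At z = 0.25 mm: the cylinder: section is a regular 16-gon, circumradius r=11; the cylinder at (5, 15.5) is not intersected at this z (z outside [0.5, 7.5]); Merging all regions: only the r=11 cylinder is present, so the union is just that shape — 1 connected region. The outline is a single polygon with 16 vertices. Extrusion per mm of travel: 0.4 × 0.25 / (π × 0.875²) = 0.041575. Accumulating E over each segment gives final E = 2.8549.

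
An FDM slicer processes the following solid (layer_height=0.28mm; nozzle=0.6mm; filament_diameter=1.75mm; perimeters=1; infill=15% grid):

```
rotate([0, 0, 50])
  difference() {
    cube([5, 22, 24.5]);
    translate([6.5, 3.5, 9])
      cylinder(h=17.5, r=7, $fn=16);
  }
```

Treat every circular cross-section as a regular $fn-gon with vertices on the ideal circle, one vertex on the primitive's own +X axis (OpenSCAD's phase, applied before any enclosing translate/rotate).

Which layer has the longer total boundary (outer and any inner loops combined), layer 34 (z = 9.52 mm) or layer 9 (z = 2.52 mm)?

Layer 34 (z = 9.52): the cube (footprint 5×22) is included at this height (perimeter 54.00 mm); the cylinder at (6.5, 3.5): section is a regular 16-gon, circumradius r=7 (perimeter = 2·16·7.000·sin(180°/16) = 43.70 mm); After the difference (first − rest): starting from the 5×22 cube, the r=7 cylinder at (6.5, 3.5) partially overlaps it — only the 43.84 mm² overlap (of its 150.01 mm²) is removed, clipping the outline — boundary = 42.34 mm; (rotated 50° about Z; rotation is an isometry so areas/perimeters/island counts are preserved). So its perimeter = 42.34 mm. Layer 9 (z = 2.52): the 5×22 cube contributes its full rectangle (perimeter 54.00 mm); the cylinder at (6.5, 3.5) is absent (z outside [9, 26.5]); Subtracting the remaining from the first: none of the subtracted shapes is present at this height, so the 5×22 cube is unchanged — boundary = 54.00 mm; (rotated 50° about Z; rotation is an isometry so areas/perimeters/island counts are preserved). So its perimeter = 54.00 mm. Layer 9 is larger (54.00 vs 42.34 mm).

layer 9 (z = 2.52 mm)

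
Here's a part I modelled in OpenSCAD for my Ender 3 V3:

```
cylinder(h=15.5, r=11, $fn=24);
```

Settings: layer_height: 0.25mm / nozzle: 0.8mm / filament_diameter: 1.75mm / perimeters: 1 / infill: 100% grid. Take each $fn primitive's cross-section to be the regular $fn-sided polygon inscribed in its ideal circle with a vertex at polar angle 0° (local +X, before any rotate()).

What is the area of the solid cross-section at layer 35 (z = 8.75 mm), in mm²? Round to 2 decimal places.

At z = 8.75 mm: the r=11 cylinder gives a regular 24-gon of circumradius 11 (constant along its height) (area = (24/2)·11.000²·sin(360°/24) = 375.81 mm²). Overall, the cross-section is a single solid region. Net area = 375.81 mm².

375.81 mm²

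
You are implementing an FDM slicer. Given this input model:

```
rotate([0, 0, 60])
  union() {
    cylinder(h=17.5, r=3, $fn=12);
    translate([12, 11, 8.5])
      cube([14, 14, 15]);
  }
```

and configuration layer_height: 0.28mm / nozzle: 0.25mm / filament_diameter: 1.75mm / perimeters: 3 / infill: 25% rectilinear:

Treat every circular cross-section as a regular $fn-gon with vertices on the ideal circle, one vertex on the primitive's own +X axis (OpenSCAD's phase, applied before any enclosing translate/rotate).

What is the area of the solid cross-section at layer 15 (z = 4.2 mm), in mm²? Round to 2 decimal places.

27.00 mm²

At z = 4.2 mm: the cylinder: section is a regular 12-gon, circumradius r=3 (area = (12/2)·3.000²·sin(360°/12) = 27.00 mm²); the cube at (12, 11) is not intersected at this z (z outside [8.5, 23.5]); Taking the union: only the r=3 cylinder is present, so the union is just that shape — area = 27.00 mm²; (whole slice rotated 60° about Z — lengths, areas and connectivity unchanged). Overall, the cross-section is a single solid region. Net area = 27.00 mm².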